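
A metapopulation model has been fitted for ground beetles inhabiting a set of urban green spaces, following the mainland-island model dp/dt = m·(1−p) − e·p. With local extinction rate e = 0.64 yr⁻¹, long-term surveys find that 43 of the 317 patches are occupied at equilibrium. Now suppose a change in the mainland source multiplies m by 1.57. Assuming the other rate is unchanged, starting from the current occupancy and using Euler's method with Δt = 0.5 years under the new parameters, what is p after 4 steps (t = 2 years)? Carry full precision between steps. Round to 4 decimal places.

0.1896

Observed p* = 43/317 = 0.13565.
Balance m(1−p*) = e·p* gives m = e·p*/(1−p*) = 0.64×0.13565/0.86435 = 0.10044.
Starting from p₀ = 0.13565; update p ← p + (dp/dt)·Δt with the new parameters.
t = 0.5: p = 0.13565 + (+0.02474) = 0.16039
t = 1: p = 0.16039 + (+0.01487) = 0.17526
t = 1.5: p = 0.17526 + (+0.00894) = 0.18420
t = 2: p = 0.18420 + (+0.00538) = 0.18958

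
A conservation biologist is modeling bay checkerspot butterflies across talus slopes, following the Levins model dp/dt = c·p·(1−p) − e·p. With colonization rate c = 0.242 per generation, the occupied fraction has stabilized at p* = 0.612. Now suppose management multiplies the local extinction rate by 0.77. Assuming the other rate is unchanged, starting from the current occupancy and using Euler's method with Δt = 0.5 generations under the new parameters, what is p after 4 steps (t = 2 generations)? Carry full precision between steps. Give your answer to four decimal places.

0.6360

Balance c(1−p*) = e gives e = 0.242×(1 − 0.61200) = 0.09390.
Starting from p₀ = 0.61200; update p ← p + (dp/dt)·Δt with the new parameters.
t = 0.5: p = 0.61200 + (+0.00661) = 0.61861
t = 1: p = 0.61861 + (+0.00619) = 0.62479
t = 1.5: p = 0.62479 + (+0.00578) = 0.63057
t = 2: p = 0.63057 + (+0.00539) = 0.63596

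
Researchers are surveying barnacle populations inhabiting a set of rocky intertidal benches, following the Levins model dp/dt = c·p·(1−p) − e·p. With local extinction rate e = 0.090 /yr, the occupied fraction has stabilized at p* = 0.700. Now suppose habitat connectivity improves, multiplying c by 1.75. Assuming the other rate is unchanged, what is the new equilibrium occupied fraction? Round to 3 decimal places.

0.829

Balance c(1−p*) = e gives c = e/(1 − 0.70000) = 0.090/0.30000 = 0.30000.
New p* = 1 − e/c = 1 − 0.09000/0.52500 = 0.82857.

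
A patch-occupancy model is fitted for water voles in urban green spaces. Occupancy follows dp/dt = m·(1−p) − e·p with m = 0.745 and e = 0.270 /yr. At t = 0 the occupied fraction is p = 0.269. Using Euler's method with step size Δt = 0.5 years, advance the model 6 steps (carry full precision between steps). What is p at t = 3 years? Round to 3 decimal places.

0.727

Update rule: p ← p + [m·(1−p) − e·p]·Δt with Δt = 0.5.
  1  |  dp/dt·Δt = +0.235982  |  p_1 = 0.504983
  2  |  dp/dt·Δt = +0.116221  |  p_2 = 0.621204
  3  |  dp/dt·Δt = +0.057239  |  p_3 = 0.678443
  4  |  dp/dt·Δt = +0.028190  |  p_4 = 0.706633
  5  |  dp/dt·Δt = +0.013884  |  p_5 = 0.720517
  6  |  dp/dt·Δt = +0.006838  |  p_6 = 0.727355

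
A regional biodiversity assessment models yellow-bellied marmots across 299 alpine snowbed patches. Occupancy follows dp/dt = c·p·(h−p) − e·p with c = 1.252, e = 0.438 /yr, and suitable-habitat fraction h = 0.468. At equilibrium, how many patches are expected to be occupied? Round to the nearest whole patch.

p* = h − e/c = 0.468 − 0.3498 = 0.1182.
Expected occupied patches = N × p* = 299 × 0.1182 = 35.33 ≈ 35.

35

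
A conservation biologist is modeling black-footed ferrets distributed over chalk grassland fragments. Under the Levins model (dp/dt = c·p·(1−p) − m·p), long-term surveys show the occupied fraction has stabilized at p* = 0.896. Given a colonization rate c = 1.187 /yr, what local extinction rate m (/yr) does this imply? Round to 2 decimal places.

At equilibrium c(1−p*) = m.
m = 1.187 × (1 − 0.896) = 1.187 × 0.1040 = 0.1234.

0.12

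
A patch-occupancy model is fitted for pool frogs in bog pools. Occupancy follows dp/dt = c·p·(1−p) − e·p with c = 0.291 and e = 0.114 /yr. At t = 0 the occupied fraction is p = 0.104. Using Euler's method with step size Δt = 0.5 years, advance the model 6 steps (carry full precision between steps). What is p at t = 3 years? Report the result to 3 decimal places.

0.156

Update rule: p ← p + [c·p·(1−p) − e·p]·Δt with Δt = 0.5.
step 1: Δp = +0.00763, p = 0.11163
step 2: Δp = +0.00807, p = 0.11970
step 3: Δp = +0.00851, p = 0.12820
step 4: Δp = +0.00895, p = 0.13716
step 5: Δp = +0.00940, p = 0.14656
step 6: Δp = +0.00985, p = 0.15641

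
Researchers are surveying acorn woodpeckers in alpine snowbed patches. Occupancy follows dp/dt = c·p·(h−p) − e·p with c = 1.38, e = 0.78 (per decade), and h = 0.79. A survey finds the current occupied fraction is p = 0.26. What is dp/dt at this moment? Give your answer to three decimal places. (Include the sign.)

-0.013

Colonization term: c·p·(h−p) = 1.38×0.26×0.5300 = 0.19016.
Extinction term: e·p = 0.20280.
dp/dt = 0.19016 − 0.20280 = -0.01264.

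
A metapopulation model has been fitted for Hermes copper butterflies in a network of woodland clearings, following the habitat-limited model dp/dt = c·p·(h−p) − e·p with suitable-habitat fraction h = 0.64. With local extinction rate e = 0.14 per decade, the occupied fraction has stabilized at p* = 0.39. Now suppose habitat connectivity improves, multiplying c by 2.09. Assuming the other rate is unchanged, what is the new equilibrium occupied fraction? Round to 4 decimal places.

Balance c(h−p*) = e gives c = e/(0.64 − 0.39000) = 0.14/0.25000 = 0.56000.
New p* = 0.64 − e/c = 0.64 − 0.14000/1.17040 = 0.52038.

0.5204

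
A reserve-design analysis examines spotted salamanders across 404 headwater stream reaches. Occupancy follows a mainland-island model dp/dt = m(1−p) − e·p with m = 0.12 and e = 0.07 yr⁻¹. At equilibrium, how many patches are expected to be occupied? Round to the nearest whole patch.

p* = m/(m+e) = 0.12/0.1900 = 0.6316.
Expected occupied patches = N × p* = 404 × 0.6316 = 255.16 ≈ 255.

255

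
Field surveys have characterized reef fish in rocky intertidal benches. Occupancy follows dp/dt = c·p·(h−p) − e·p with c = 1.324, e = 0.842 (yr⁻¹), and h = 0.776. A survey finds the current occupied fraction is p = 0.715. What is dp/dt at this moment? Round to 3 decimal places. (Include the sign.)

Colonization term: c·p·(h−p) = 1.324×0.715×0.0610 = 0.05775.
Extinction term: e·p = 0.60203.
dp/dt = 0.05775 − 0.60203 = -0.54428.

-0.544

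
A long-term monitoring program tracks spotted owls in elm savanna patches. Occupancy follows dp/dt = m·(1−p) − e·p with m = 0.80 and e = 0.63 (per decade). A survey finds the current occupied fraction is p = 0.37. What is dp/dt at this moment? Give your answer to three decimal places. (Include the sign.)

0.271

Colonization term: m·(1−p) = 0.80×0.6300 = 0.50400.
Extinction term: e·p = 0.23310.
dp/dt = 0.50400 − 0.23310 = 0.27090.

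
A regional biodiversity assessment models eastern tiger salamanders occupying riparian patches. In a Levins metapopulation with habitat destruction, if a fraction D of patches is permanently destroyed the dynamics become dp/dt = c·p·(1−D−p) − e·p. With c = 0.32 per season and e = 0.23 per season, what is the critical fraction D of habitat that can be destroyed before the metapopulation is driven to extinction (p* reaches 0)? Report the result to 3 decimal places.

The nontrivial equilibrium is p* = (1−D) − e/c; extinction occurs when this hits zero.
So D_crit = 1 − e/c = 1 − 0.23/0.32 = 1 − 0.7188 = 0.2812.
Note this equals the original equilibrium occupancy — the Levins extinction-debt result.

0.281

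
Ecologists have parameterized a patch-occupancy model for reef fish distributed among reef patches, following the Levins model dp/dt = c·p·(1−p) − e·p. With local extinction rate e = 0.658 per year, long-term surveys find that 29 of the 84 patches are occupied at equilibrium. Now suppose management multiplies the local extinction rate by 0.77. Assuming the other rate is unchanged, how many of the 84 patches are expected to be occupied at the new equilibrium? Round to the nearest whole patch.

42

Observed p* = 29/84 = 0.34524.
Balance c(1−p*) = e gives c = e/(1 − 0.34524) = 0.658/0.65476 = 1.00495.
New p* = 1 − e/c = 1 − 0.50666/1.00495 = 0.49584.
Expected occupied = 84 × 0.49584 = 41.65 ≈ 42.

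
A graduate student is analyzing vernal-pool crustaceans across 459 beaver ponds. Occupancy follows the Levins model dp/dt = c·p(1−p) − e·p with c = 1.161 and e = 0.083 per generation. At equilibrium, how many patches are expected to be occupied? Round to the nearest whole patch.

p* = 1 − e/c = 1 − 0.083/1.161 = 0.9285.
Expected occupied patches = N × p* = 459 × 0.9285 = 426.19 ≈ 426.

426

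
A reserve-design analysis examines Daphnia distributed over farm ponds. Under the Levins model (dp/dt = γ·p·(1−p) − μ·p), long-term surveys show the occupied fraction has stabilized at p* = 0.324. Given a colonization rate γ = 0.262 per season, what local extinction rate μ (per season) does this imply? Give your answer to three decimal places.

0.177

At equilibrium γ(1−p*) = μ.
μ = 0.262 × (1 − 0.324) = 0.262 × 0.6760 = 0.1771.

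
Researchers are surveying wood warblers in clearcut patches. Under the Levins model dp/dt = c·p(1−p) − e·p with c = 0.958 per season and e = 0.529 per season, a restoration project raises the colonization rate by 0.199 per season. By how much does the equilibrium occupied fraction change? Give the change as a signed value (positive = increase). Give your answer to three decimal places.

0.095

Before: p* = 1 − 0.529/0.958 = 0.4478.
After the change, c = 1.157, e = 0.529, so p* = 1 − 0.529/1.157 = 0.5428.
Δp* = 0.5428 − 0.4478 = +0.0950.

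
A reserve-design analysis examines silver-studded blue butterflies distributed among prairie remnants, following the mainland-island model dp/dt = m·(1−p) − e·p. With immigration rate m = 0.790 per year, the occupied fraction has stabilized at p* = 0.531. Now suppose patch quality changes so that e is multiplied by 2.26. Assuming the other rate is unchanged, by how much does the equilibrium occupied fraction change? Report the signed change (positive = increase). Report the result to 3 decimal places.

Balance m(1−p*) = e·p* gives e = m(1−p*)/p* = 0.790×0.46900/0.53100 = 0.69776.
New p* = m/(m+e) = 0.79000/(0.79000+1.57694) = 0.33376.
Δp* = 0.33376 − 0.53100 = -0.19724.

-0.197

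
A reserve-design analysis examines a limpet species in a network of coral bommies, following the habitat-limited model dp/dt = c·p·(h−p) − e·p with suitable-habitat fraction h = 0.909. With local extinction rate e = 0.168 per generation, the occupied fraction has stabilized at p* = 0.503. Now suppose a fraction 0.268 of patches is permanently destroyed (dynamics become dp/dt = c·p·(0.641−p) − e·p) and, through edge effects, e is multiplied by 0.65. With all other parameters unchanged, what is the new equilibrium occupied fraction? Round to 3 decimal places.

Balance c(h−p*) = e gives c = e/(0.909 − 0.50300) = 0.168/0.40600 = 0.41379.
New p* = 0.641 − e/c = 0.641 − 0.10920/0.41379 = 0.37710.

0.377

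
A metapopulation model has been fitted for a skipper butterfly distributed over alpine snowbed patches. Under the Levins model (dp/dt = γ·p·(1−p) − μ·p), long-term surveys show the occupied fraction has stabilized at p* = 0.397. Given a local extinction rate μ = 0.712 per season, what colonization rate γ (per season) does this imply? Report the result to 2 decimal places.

1.18

At equilibrium γ(1−p*) = μ, so γ = μ/(1−p*).
γ = 0.712/(1 − 0.397) = 0.712/0.6030 = 1.1808.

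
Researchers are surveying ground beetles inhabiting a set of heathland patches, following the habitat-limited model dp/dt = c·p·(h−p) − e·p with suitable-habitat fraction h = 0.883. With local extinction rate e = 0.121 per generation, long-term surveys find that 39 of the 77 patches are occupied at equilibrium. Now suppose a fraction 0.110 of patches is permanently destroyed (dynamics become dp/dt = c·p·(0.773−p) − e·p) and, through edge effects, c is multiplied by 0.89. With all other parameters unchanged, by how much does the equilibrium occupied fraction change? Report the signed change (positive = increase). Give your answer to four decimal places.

Observed p* = 39/77 = 0.50649.
Balance c(h−p*) = e gives c = e/(0.883 − 0.50649) = 0.121/0.37651 = 0.32137.
New p* = 0.773 − e/c = 0.773 − 0.12100/0.28602 = 0.34995.
Δp* = 0.34995 − 0.50649 = -0.15654.

-0.1565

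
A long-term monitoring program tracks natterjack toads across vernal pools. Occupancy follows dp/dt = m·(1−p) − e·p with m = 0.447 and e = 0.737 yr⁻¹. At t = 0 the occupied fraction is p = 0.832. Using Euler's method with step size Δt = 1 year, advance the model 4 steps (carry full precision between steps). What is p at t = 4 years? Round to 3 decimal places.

Update rule: p ← p + [m·(1−p) − e·p]·Δt with Δt = 1.
t = 1: p = 0.83200 + (-0.53809) = 0.29391
t = 2: p = 0.29391 + (+0.09901) = 0.39292
t = 3: p = 0.39292 + (-0.01822) = 0.37470
t = 4: p = 0.37470 + (+0.00335) = 0.37805

0.378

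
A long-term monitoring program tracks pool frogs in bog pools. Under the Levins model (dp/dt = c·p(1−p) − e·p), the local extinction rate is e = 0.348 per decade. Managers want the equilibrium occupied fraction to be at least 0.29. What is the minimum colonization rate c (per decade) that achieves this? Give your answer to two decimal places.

p* = 1 − e/c ≥ 0.29 requires e/c ≤ 0.7100, i.e. c ≥ e/0.7100.
c_min = 0.348/0.7100 = 0.4901.

0.49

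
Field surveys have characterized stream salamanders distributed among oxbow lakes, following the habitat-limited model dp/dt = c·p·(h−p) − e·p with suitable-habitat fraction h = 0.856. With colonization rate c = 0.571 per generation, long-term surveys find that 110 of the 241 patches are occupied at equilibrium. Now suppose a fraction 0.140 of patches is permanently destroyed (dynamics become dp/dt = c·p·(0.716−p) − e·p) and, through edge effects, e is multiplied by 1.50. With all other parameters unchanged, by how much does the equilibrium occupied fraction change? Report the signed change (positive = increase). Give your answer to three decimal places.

Observed p* = 110/241 = 0.45643.
Balance c(h−p*) = e gives e = 0.571×(0.856 − 0.45643) = 0.22815.
New p* = 0.716 − e/c = 0.716 − 0.34223/0.57100 = 0.11665.
Δp* = 0.11665 − 0.45643 = -0.33978.

-0.340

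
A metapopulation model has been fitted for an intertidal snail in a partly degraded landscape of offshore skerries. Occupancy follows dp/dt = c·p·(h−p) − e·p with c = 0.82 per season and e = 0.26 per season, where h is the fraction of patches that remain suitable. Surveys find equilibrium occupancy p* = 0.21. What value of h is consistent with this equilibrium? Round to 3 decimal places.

At equilibrium c(h−p*) = e, so h = p* + e/c.
h = 0.21 + 0.26/0.82 = 0.21 + 0.3171 = 0.5271.

0.527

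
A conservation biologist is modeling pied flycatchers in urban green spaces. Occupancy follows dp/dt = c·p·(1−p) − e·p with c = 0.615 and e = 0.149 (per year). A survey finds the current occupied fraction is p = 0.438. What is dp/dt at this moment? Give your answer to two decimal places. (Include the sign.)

Colonization term: c·p·(1−p) = 0.615×0.438×0.5620 = 0.15139.
Extinction term: e·p = 0.06526.
dp/dt = 0.15139 − 0.06526 = 0.08612.

0.09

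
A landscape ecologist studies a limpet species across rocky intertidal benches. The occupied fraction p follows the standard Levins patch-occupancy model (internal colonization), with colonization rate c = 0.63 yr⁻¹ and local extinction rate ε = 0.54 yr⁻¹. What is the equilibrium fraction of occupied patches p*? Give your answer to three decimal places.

Setting dp/dt = 0 and dividing through by p* gives c·(1−p*) = ε.
So p* = 1 − ε/c = 1 − 0.54/0.63 = 1 − 0.8571 = 0.1429.

0.143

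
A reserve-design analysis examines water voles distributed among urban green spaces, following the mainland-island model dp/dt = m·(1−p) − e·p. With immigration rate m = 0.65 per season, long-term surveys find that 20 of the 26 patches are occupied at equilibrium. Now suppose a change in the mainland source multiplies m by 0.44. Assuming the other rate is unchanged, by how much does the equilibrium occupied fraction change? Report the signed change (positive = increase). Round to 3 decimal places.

Observed p* = 20/26 = 0.76923.
Balance m(1−p*) = e·p* gives e = m(1−p*)/p* = 0.65×0.23077/0.76923 = 0.19500.
New p* = m/(m+e) = 0.28600/(0.28600+0.19500) = 0.59459.
Δp* = 0.59459 − 0.76923 = -0.17464.

-0.175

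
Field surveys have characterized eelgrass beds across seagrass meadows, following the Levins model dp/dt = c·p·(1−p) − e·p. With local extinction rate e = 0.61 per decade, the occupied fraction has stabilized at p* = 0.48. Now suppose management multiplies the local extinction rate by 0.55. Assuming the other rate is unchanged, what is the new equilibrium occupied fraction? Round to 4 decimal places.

0.7140

Balance c(1−p*) = e gives c = e/(1 − 0.48000) = 0.61/0.52000 = 1.17308.
New p* = 1 − e/c = 1 − 0.33550/1.17308 = 0.71400.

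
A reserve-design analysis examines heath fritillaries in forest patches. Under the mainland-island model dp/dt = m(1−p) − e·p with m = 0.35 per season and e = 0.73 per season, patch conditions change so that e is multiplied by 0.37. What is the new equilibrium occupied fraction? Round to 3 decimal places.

0.564

Before: p* = 0.35/(0.35+0.73) = 0.3241.
After: m = 0.35, e = 0.2701; p* = 0.35/0.6201 = 0.5644.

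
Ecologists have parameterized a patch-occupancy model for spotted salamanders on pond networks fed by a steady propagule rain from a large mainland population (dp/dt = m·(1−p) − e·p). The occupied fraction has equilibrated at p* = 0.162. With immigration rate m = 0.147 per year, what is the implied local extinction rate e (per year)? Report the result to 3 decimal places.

0.760

At equilibrium m(1−p*) = e·p*, so e = m(1−p*)/p*.
e = 0.147 × 0.8380 / 0.162 = 0.7604.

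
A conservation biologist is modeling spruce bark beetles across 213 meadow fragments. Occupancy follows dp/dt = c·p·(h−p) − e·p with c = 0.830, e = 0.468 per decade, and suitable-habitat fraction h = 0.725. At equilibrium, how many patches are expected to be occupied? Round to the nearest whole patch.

34

p* = h − e/c = 0.725 − 0.5639 = 0.1611.
Expected occupied patches = N × p* = 213 × 0.1611 = 34.32 ≈ 34.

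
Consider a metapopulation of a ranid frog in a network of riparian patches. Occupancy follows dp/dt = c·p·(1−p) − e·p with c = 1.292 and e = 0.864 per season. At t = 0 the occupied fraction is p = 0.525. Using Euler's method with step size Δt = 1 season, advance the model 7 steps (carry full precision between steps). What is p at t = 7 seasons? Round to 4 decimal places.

0.3329

Update rule: p ← p + [c·p·(1−p) − e·p]·Δt with Δt = 1.
p: 0.52500 → 0.39359  (Δp = -0.13141)
p: 0.39359 → 0.36190  (Δp = -0.03169)
p: 0.36190 → 0.34758  (Δp = -0.01432)
p: 0.34758 → 0.34025  (Δp = -0.00732)
p: 0.34025 → 0.33630  (Δp = -0.00395)
p: 0.33630 → 0.33412  (Δp = -0.00219)
p: 0.33412 → 0.33289  (Δp = -0.00123)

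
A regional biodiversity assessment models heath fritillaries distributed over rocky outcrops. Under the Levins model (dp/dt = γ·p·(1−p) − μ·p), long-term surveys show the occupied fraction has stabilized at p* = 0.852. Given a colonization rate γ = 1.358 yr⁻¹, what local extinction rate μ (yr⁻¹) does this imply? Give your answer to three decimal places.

0.201

At equilibrium γ(1−p*) = μ.
μ = 1.358 × (1 − 0.852) = 1.358 × 0.1480 = 0.2010.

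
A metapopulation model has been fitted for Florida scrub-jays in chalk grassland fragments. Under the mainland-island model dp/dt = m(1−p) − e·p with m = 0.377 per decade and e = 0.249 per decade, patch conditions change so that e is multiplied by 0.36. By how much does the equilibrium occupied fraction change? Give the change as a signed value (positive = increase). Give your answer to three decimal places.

Before: p* = 0.377/(0.377+0.249) = 0.6022.
After: m = 0.377, e = 0.08964; p* = 0.377/0.4666 = 0.8079.
Δp* = 0.8079 − 0.6022 = +0.2057.

0.206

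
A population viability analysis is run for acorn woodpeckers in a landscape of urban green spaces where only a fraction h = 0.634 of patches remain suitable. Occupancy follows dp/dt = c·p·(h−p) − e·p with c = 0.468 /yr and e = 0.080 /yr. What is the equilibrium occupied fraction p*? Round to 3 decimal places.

0.463

Setting dp/dt = 0 and dividing by p* gives c·(h−p*) = e.
So p* = h − e/c = 0.634 − 0.080/0.468 = 0.634 − 0.1709 = 0.4631.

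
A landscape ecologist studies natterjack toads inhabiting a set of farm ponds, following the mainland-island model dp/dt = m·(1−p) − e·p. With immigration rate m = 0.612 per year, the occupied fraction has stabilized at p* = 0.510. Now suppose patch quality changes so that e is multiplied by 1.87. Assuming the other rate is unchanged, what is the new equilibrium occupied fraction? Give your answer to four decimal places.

0.3576

Balance m(1−p*) = e·p* gives e = m(1−p*)/p* = 0.612×0.49000/0.51000 = 0.58800.
New p* = m/(m+e) = 0.61200/(0.61200+1.09956) = 0.35757.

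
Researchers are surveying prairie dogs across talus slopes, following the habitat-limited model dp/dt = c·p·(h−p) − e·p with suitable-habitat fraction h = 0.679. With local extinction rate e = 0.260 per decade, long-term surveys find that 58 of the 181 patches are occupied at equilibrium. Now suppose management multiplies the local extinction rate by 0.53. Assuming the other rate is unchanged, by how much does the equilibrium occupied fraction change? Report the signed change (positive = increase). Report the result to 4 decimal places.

Observed p* = 58/181 = 0.32044.
Balance c(h−p*) = e gives c = e/(0.679 − 0.32044) = 0.260/0.35856 = 0.72512.
New p* = 0.679 − e/c = 0.679 − 0.13780/0.72512 = 0.48896.
Δp* = 0.48896 − 0.32044 = +0.16852.

0.1685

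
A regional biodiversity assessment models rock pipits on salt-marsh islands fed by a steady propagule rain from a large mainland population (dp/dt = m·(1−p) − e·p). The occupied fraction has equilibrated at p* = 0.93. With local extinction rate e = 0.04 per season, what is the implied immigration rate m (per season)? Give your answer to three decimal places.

0.531

At equilibrium m(1−p*) = e·p*, so m = e·p*/(1−p*).
m = 0.04 × 0.93 / 0.0700 = 0.0372/0.0700 = 0.5314.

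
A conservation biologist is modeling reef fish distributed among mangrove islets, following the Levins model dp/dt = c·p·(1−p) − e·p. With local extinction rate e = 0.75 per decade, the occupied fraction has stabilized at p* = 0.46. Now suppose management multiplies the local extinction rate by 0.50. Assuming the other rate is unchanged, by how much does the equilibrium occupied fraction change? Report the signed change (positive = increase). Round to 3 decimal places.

0.270

Balance c(1−p*) = e gives c = e/(1 − 0.46000) = 0.75/0.54000 = 1.38889.
New p* = 1 − e/c = 1 − 0.37500/1.38889 = 0.73000.
Δp* = 0.73000 − 0.46000 = +0.27000.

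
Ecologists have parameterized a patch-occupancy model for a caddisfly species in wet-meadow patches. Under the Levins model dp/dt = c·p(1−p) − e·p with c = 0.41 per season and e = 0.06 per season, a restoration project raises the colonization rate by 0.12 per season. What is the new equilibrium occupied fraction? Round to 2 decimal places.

Before: p* = 1 − 0.06/0.41 = 0.8537.
After the change, c = 0.53, e = 0.06, so p* = 1 − 0.06/0.53 = 0.8868.

0.89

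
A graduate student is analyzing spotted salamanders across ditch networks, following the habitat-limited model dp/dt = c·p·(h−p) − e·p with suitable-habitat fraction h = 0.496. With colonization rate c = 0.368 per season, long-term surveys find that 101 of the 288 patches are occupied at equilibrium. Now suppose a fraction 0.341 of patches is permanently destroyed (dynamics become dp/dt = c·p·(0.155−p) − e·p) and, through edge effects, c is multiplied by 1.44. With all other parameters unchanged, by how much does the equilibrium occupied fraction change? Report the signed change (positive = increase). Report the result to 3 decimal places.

Observed p* = 101/288 = 0.35069.
Balance c(h−p*) = e gives e = 0.368×(0.496 − 0.35069) = 0.05347.
New p* = 0.155 − e/c = 0.155 − 0.05347/0.52992 = 0.05410.
Δp* = 0.05410 − 0.35069 = -0.29659.

-0.297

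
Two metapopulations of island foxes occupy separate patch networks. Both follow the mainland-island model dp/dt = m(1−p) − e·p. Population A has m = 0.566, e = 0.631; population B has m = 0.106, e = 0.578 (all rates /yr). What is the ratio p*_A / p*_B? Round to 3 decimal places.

A: p*_A = m/(m+e) = 0.566/1.1970 = 0.4728.
B: p*_B = 0.106/0.6840 = 0.1550.
p*_A / p*_B = 0.4728/0.1550 = 3.0512.

3.051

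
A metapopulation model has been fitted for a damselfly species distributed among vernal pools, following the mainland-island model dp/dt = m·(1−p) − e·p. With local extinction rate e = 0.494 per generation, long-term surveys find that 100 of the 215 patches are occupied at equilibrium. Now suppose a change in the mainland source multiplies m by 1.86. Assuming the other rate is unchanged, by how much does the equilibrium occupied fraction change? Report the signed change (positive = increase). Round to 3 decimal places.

0.153

Observed p* = 100/215 = 0.46512.
Balance m(1−p*) = e·p* gives m = e·p*/(1−p*) = 0.494×0.46512/0.53488 = 0.42957.
New p* = m/(m+e) = 0.79900/(0.79900+0.49400) = 0.61794.
Δp* = 0.61794 − 0.46512 = +0.15282.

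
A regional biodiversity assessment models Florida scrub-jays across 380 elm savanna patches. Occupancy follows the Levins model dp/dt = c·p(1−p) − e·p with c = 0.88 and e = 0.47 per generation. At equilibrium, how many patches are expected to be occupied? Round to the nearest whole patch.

177

p* = 1 − e/c = 1 − 0.47/0.88 = 0.4659.
Expected occupied patches = N × p* = 380 × 0.4659 = 177.05 ≈ 177.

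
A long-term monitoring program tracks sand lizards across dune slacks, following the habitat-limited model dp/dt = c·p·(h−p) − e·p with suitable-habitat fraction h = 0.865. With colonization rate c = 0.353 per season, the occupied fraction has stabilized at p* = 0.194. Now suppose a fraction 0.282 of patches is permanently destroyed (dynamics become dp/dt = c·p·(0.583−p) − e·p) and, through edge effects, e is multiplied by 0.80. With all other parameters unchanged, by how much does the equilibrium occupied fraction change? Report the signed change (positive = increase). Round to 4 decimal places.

Balance c(h−p*) = e gives e = 0.353×(0.865 − 0.19400) = 0.23686.
New p* = 0.583 − e/c = 0.583 − 0.18949/0.35300 = 0.04620.
Δp* = 0.04620 − 0.19400 = -0.14780.

-0.1478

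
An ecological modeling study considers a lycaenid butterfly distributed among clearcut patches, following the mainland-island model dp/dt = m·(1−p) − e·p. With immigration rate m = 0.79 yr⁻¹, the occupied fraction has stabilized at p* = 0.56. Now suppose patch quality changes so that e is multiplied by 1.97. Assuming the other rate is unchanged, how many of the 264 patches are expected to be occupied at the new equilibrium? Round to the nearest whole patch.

104

Balance m(1−p*) = e·p* gives e = m(1−p*)/p* = 0.79×0.44000/0.56000 = 0.62071.
New p* = m/(m+e) = 0.79000/(0.79000+1.22280) = 0.39249.
Expected occupied = 264 × 0.39249 = 103.62 ≈ 104.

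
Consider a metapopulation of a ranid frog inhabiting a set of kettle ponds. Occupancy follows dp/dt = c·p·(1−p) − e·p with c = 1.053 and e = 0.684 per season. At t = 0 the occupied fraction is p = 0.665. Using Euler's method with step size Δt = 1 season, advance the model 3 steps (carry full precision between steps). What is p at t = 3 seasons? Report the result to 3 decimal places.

Update rule: p ← p + [c·p·(1−p) − e·p]·Δt with Δt = 1.
  1  |  dp/dt·Δt = -0.220278  |  p_1 = 0.444722
  2  |  dp/dt·Δt = -0.044157  |  p_2 = 0.400565
  3  |  dp/dt·Δt = -0.021148  |  p_3 = 0.379417

0.379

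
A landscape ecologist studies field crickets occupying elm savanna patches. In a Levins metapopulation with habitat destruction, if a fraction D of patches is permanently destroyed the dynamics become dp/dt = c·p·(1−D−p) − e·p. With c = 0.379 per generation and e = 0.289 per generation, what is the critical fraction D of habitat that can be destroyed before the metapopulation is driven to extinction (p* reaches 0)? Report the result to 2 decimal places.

0.24

The nontrivial equilibrium is p* = (1−D) − e/c; extinction occurs when this hits zero.
So D_crit = 1 − e/c = 1 − 0.289/0.379 = 1 − 0.7625 = 0.2375.
This equals the undisturbed p*, a classic result of Lande's extension.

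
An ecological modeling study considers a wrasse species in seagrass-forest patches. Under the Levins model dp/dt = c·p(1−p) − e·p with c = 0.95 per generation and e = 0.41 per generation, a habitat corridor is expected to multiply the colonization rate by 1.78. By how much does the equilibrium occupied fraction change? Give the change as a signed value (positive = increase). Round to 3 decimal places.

0.189

Before: p* = 1 − 0.41/0.95 = 0.5684.
After the change, c = 1.691, e = 0.41, so p* = 1 − 0.41/1.691 = 0.7575.
Δp* = 0.7575 − 0.5684 = +0.1891.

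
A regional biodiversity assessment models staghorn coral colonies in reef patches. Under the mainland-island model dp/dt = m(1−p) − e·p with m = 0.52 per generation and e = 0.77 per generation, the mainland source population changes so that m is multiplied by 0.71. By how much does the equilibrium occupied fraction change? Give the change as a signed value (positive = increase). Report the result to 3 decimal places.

-0.079

Before: p* = 0.52/(0.52+0.77) = 0.4031.
After: m = 0.3692, e = 0.77; p* = 0.3692/1.1392 = 0.3241.
Δp* = 0.3241 − 0.4031 = -0.0790.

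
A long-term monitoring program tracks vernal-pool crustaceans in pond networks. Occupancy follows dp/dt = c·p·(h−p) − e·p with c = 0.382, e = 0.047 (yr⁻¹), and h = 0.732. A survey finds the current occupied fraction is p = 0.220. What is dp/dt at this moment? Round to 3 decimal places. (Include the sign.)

Colonization term: c·p·(h−p) = 0.382×0.220×0.5120 = 0.04303.
Extinction term: e·p = 0.01034.
dp/dt = 0.04303 − 0.01034 = 0.03269.

0.033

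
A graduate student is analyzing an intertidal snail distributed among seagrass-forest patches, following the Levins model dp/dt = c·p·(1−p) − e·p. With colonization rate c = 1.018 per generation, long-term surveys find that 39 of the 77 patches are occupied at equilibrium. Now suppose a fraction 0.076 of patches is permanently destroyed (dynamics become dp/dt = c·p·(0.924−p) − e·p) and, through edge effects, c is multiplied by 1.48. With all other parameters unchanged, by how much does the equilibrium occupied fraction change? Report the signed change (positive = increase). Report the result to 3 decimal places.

Observed p* = 39/77 = 0.50649.
Balance c(1−p*) = e gives e = 1.018×(1 − 0.50649) = 0.50239.
New p* = 0.924 − e/c = 0.924 − 0.50239/1.50664 = 0.59055.
Δp* = 0.59055 − 0.50649 = +0.08406.

0.084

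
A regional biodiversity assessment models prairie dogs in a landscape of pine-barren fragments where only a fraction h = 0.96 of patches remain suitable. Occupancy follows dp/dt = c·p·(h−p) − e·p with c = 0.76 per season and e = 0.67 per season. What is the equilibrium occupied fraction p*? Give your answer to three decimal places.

Setting dp/dt = 0 and dividing by p* gives c·(h−p*) = e.
So p* = h − e/c = 0.96 − 0.67/0.76 = 0.96 − 0.8816 = 0.0784.

0.078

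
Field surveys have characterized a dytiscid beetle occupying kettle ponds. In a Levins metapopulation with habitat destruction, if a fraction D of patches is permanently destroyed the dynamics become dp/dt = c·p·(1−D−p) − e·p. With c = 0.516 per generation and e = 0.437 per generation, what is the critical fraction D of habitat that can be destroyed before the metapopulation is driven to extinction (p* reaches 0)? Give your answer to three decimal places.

The nontrivial equilibrium is p* = (1−D) − e/c; extinction occurs when this hits zero.
So D_crit = 1 − e/c = 1 − 0.437/0.516 = 1 − 0.8469 = 0.1531.
Note this equals the original equilibrium occupancy — the Levins extinction-debt result.

0.153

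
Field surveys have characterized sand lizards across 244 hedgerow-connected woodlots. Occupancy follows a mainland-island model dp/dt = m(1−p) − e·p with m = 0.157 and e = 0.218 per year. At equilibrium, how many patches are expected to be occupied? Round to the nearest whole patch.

102

p* = m/(m+e) = 0.157/0.3750 = 0.4187.
Expected occupied patches = N × p* = 244 × 0.4187 = 102.15 ≈ 102.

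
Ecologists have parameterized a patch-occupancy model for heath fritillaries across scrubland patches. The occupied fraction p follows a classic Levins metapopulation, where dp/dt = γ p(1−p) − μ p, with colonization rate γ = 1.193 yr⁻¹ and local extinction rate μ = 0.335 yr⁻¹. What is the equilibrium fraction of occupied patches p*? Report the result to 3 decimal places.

0.719

At equilibrium, colonization balances extinction: γ·p*·(1−p*) = μ·p*.
So p* = 1 − μ/γ = 1 − 0.335/1.193 = 1 − 0.2808 = 0.7192.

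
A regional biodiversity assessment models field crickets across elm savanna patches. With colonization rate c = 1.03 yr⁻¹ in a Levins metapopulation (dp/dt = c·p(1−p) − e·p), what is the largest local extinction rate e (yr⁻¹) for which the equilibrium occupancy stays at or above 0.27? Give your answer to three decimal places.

1 − e/c ≥ 0.27 ⇒ e ≤ c(1 − 0.27) = 1.03 × 0.7300.
e_max = 0.7519.

0.752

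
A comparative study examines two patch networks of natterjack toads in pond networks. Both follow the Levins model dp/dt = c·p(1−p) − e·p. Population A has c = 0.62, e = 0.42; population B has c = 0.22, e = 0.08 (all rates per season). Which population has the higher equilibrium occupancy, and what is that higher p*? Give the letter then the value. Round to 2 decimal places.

A: p*_A = 1 − 0.42/0.62 = 0.3226.
B: p*_B = 1 − 0.08/0.22 = 0.6364.
B is higher at 0.6364.

B, 0.64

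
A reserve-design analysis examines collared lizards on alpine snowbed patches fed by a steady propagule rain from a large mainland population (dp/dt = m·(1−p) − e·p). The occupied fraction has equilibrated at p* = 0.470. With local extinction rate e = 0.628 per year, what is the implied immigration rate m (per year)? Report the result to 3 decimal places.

0.557

At equilibrium m(1−p*) = e·p*, so m = e·p*/(1−p*).
m = 0.628 × 0.470 / 0.5300 = 0.2952/0.5300 = 0.5569.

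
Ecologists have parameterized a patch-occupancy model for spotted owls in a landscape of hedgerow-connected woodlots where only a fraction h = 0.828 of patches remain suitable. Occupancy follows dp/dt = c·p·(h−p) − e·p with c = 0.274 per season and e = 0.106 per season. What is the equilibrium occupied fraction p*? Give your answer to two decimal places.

0.44

Setting dp/dt = 0 and dividing by p* gives c·(h−p*) = e.
So p* = h − e/c = 0.828 − 0.106/0.274 = 0.828 − 0.3869 = 0.4411.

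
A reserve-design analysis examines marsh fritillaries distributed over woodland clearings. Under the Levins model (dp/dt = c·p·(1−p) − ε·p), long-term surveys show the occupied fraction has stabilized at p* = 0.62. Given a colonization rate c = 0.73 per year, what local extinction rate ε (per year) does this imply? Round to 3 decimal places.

At equilibrium c(1−p*) = ε.
ε = 0.73 × (1 − 0.62) = 0.73 × 0.3800 = 0.2774.

0.277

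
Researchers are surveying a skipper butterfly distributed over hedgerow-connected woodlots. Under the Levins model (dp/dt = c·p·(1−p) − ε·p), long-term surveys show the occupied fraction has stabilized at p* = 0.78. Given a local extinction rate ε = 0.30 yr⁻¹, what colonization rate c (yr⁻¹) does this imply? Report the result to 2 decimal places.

1.36

At equilibrium c(1−p*) = ε, so c = ε/(1−p*).
c = 0.30/(1 − 0.78) = 0.30/0.2200 = 1.3636.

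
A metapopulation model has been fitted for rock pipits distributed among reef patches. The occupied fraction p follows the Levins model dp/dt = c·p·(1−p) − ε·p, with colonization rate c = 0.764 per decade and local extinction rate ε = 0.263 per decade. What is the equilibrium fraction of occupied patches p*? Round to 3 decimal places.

At equilibrium, colonization balances extinction: c·p*·(1−p*) = ε·p*.
So p* = 1 − ε/c = 1 − 0.263/0.764 = 1 − 0.3442 = 0.6558.

0.656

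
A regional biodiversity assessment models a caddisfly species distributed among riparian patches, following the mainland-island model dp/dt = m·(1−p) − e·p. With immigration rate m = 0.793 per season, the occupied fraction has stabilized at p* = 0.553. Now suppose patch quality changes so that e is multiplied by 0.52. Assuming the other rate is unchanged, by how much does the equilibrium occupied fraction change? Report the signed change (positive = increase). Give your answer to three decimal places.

Balance m(1−p*) = e·p* gives e = m(1−p*)/p* = 0.793×0.44700/0.55300 = 0.64100.
New p* = m/(m+e) = 0.79300/(0.79300+0.33332) = 0.70406.
Δp* = 0.70406 − 0.55300 = +0.15106.

0.151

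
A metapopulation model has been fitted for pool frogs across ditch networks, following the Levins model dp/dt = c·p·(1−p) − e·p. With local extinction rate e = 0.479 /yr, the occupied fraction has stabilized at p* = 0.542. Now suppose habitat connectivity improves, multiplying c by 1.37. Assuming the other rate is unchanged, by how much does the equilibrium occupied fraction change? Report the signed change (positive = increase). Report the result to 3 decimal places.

0.124

Balance c(1−p*) = e gives c = e/(1 − 0.54200) = 0.479/0.45800 = 1.04585.
New p* = 1 − e/c = 1 − 0.47900/1.43281 = 0.66569.
Δp* = 0.66569 − 0.54200 = +0.12369.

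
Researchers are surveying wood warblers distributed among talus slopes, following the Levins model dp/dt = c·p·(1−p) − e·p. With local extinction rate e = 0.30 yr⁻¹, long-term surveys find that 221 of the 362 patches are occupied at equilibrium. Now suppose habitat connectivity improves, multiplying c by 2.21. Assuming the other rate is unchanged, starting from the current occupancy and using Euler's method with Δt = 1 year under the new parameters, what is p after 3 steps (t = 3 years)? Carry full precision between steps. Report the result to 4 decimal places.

Observed p* = 221/362 = 0.61050.
Balance c(1−p*) = e gives c = e/(1 − 0.61050) = 0.30/0.38950 = 0.77021.
Starting from p₀ = 0.61050; update p ← p + (dp/dt)·Δt with the new parameters.
p: 0.61050 → 0.83211  (Δp = +0.22161)
p: 0.83211 → 0.82028  (Δp = -0.01183)
p: 0.82028 → 0.82513  (Δp = +0.00486)

0.8251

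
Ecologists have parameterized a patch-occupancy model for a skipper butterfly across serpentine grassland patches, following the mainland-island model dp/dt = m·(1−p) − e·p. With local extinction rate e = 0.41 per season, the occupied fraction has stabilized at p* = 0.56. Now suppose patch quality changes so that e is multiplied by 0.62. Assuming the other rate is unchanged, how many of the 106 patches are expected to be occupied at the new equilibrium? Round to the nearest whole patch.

Balance m(1−p*) = e·p* gives m = e·p*/(1−p*) = 0.41×0.56000/0.44000 = 0.52182.
New p* = m/(m+e) = 0.52182/(0.52182+0.25420) = 0.67243.
Expected occupied = 106 × 0.67243 = 71.28 ≈ 71.

71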